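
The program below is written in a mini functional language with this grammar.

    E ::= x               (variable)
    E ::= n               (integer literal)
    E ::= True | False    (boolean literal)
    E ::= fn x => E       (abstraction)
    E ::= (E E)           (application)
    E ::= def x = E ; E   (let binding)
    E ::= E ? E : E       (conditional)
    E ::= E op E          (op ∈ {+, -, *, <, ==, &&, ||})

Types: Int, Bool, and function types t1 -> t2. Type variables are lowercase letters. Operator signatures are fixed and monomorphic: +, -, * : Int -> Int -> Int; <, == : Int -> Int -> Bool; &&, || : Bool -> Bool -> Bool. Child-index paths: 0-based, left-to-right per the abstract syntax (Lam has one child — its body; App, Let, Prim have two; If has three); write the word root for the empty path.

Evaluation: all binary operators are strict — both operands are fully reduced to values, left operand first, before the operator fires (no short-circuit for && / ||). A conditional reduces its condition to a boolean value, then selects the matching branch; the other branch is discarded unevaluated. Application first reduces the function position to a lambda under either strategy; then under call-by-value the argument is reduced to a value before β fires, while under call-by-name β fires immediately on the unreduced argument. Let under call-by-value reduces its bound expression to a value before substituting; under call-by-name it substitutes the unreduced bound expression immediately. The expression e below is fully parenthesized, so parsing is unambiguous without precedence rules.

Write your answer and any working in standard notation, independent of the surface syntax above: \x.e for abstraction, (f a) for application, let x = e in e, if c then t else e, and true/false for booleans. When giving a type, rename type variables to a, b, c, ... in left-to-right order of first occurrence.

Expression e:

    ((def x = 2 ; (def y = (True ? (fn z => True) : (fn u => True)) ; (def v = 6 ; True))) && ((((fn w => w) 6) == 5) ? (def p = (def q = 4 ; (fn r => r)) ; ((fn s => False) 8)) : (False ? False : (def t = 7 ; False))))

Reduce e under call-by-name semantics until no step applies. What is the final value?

Answer: false

Working:
step 0: ((let x = 2 in (let y = (if true then (\z.true) else (\u.true)) in (let v = 6 in true))) && (if (((\w.w) 6) == 5) then (let p = (let q = 4 in (\r.r)) in ((\s.false) 8)) else (if false then false else (let t = 7 in false))))
step 1: [let@0] ((let y = (if true then (\z.true) else (\u.true)) in (let v = 6 in true)) && (if (((\w.w) 6) == 5) then (let p = (let q = 4 in (\r.r)) in ((\s.false) 8)) else (if false then false else (let t = 7 in false))))
step 2: [let@0] ((let v = 6 in true) && (if (((\w.w) 6) == 5) then (let p = (let q = 4 in (\r.r)) in ((\s.false) 8)) else (if false then false else (let t = 7 in false))))
step 3: [let@0] (true && (if (((\w.w) 6) == 5) then (let p = (let q = 4 in (\r.r)) in ((\s.false) 8)) else (if false then false else (let t = 7 in false))))
step 4: [beta@1.0.0] (true && (if (6 == 5) then (let p = (let q = 4 in (\r.r)) in ((\s.false) 8)) else (if false then false else (let t = 7 in false))))
step 5: [delta@1.0] (true && (if false then (let p = (let q = 4 in (\r.r)) in ((\s.false) 8)) else (if false then false else (let t = 7 in false))))
step 6: [if@1] (true && (if false then false else (let t = 7 in false)))
step 7: [if@1] (true && (let t = 7 in false))
step 8: [let@1] (true && false)
step 9: [delta@root] false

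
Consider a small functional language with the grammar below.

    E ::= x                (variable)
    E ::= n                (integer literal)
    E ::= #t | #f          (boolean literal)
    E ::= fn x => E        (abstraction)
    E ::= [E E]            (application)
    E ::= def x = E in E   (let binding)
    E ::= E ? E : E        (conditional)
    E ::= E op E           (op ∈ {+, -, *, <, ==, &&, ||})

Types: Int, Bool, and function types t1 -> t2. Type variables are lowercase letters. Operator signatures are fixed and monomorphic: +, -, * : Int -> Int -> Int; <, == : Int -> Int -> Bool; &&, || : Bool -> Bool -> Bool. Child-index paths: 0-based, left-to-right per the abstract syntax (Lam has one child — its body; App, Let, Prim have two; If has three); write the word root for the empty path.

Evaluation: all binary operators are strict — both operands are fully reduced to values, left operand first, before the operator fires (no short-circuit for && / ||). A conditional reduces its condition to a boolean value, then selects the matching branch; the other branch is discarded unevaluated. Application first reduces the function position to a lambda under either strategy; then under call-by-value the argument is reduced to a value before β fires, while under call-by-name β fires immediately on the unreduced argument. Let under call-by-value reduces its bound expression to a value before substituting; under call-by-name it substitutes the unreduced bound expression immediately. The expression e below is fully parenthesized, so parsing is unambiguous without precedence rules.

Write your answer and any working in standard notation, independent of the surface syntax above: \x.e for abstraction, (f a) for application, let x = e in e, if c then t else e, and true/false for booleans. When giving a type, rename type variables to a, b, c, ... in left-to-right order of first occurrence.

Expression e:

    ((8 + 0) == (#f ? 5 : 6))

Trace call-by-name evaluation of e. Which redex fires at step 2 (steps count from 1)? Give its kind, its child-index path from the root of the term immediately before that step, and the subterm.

Working:
step 0: ((8 + 0) == (if false then 5 else 6))
step 1: [delta@0] (8 == (if false then 5 else 6))
step 2: [if@1] (8 == 6)

Answer: if at 1 : (if false then 5 else 6)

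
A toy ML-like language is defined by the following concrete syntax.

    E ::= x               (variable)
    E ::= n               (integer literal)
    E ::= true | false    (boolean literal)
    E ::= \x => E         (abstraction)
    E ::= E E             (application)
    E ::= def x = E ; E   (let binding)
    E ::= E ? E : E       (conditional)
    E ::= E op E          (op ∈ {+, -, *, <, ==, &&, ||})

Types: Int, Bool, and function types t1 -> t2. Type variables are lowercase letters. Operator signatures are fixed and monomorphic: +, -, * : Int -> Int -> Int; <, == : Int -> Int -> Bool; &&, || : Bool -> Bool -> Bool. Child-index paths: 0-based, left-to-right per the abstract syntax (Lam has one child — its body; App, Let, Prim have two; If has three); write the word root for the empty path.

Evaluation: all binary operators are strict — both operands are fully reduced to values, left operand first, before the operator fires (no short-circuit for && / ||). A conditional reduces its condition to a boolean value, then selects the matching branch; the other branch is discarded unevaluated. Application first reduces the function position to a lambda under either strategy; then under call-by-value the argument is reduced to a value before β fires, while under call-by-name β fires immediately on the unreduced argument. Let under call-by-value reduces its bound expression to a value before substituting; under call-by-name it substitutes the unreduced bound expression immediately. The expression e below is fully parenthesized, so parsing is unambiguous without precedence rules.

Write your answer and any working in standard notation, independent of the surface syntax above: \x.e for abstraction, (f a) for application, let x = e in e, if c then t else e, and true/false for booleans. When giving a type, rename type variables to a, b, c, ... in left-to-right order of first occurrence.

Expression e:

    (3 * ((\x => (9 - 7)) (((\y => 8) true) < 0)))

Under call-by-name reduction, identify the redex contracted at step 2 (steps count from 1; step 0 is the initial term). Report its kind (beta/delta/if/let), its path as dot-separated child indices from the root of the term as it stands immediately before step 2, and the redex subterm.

Answer: delta at 1 : (9 - 7)

Working:
step 0: (3 * ((\x.(9 - 7)) (((\y.8) true) < 0)))
step 1: [beta@1] (3 * (9 - 7))
step 2: [delta@1] (3 * 2)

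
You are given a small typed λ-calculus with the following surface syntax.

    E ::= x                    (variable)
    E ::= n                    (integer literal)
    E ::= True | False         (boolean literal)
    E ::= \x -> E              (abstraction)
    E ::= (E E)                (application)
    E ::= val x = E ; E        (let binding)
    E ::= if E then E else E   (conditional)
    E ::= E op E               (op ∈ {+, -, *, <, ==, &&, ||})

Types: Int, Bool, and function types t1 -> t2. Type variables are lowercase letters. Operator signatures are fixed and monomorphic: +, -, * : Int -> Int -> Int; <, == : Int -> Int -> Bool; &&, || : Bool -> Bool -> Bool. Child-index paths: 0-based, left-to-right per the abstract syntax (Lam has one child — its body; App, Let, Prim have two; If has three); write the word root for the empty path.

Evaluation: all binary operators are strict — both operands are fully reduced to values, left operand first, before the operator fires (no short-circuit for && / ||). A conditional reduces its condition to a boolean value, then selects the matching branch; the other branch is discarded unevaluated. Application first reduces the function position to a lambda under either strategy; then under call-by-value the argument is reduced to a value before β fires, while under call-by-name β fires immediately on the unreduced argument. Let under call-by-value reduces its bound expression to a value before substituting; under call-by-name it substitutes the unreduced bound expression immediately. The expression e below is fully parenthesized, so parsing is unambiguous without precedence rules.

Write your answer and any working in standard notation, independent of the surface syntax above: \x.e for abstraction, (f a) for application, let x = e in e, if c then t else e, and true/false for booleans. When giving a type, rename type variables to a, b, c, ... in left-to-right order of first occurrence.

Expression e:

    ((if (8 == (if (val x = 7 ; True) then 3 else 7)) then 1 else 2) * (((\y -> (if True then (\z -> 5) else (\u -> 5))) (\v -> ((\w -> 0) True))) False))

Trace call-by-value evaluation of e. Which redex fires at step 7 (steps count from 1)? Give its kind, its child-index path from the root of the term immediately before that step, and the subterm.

Answer: beta at 1 : ((\z.5) false)

Trace:
step 0: ((if (8 == (if (let x = 7 in true) then 3 else 7)) then 1 else 2) * (((\y.(if true then (\z.5) else (\u.5))) (\v.((\w.0) true))) false))
step 1: [let@0.0.1.0] ((if (8 == (if true then 3 else 7)) then 1 else 2) * (((\y.(if true then (\z.5) else (\u.5))) (\v.((\w.0) true))) false))
step 2: [if@0.0.1] ((if (8 == 3) then 1 else 2) * (((\y.(if true then (\z.5) else (\u.5))) (\v.((\w.0) true))) false))
step 3: [delta@0.0] ((if false then 1 else 2) * (((\y.(if true then (\z.5) else (\u.5))) (\v.((\w.0) true))) false))
step 4: [if@0] (2 * (((\y.(if true then (\z.5) else (\u.5))) (\v.((\w.0) true))) false))
step 5: [beta@1.0] (2 * ((if true then (\z.5) else (\u.5)) false))
step 6: [if@1.0] (2 * ((\z.5) false))
step 7: [beta@1] (2 * 5)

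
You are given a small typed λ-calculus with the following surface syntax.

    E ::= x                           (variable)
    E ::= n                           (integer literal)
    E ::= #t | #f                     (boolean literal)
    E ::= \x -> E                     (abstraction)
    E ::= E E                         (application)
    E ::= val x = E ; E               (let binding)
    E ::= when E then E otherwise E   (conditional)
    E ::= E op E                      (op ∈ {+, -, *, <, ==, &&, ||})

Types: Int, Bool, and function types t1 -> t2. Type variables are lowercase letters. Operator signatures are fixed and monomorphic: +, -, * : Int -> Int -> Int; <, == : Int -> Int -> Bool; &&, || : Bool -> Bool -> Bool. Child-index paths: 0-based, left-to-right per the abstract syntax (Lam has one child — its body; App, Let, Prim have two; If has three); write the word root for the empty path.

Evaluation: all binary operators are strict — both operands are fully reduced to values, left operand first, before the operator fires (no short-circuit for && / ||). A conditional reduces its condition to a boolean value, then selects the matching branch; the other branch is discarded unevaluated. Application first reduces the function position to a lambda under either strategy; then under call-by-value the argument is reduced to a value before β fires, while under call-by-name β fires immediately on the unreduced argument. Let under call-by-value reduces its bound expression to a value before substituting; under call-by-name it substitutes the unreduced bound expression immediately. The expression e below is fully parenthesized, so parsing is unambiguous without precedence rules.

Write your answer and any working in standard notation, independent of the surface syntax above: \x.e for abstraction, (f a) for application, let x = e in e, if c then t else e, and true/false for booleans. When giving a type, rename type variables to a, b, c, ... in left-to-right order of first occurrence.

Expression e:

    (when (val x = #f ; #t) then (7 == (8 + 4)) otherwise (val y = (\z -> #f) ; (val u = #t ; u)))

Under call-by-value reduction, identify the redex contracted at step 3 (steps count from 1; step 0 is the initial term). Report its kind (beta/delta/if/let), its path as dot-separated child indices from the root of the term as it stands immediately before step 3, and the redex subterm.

Derivation:
step 0: (if (let x = false in true) then (7 == (8 + 4)) else (let y = (\z.false) in (let u = true in u)))
step 1: [let@0] (if true then (7 == (8 + 4)) else (let y = (\z.false) in (let u = true in u)))
step 2: [if@root] (7 == (8 + 4))
step 3: [delta@1] (7 == 12)

Answer: delta at 1 : (8 + 4)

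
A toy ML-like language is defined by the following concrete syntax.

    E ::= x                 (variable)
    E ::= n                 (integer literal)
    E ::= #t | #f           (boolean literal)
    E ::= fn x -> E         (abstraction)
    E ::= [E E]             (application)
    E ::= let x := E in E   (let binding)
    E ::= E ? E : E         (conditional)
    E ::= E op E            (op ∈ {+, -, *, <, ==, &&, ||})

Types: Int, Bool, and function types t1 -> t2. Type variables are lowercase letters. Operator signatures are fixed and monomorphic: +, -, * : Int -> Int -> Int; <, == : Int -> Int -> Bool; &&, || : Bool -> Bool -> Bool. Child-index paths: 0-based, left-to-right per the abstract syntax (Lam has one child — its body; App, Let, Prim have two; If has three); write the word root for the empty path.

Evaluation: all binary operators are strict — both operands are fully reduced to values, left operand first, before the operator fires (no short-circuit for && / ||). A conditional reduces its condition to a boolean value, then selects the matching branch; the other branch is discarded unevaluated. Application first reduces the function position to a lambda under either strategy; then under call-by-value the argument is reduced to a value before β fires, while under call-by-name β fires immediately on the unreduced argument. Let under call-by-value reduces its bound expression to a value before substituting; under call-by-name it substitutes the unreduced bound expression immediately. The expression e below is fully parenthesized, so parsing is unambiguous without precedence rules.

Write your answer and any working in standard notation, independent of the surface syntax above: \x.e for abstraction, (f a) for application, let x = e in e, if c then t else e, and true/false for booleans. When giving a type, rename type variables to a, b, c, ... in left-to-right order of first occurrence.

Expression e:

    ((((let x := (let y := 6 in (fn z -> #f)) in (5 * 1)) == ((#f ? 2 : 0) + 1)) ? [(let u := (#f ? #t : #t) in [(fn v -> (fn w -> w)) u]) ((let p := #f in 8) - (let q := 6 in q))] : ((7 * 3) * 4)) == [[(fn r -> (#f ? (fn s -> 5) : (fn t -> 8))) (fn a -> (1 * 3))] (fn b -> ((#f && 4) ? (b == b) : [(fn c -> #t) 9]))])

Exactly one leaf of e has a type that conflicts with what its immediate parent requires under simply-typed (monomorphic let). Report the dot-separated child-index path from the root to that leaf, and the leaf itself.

Derivation:
let y : Int
\z._ : a -> Bool
let x : a -> Bool
  unify Int ~ Int
  unify Int ~ Int
  unify Int ~ Int
  unify Bool ~ Bool
  unify Int ~ Int
  unify Int ~ Int
  unify Int ~ Int
  unify Int ~ Int
  unify Bool ~ Bool
  unify Bool ~ Bool
  unify Bool ~ Bool
let u : Bool
w : c
\w._ : c -> c
\v._ : b -> c -> c
u : Bool
  unify b -> c -> c ~ Bool -> d
  unify b ~ Bool
  unify c -> c ~ d
_ _ : c -> c
let p : Bool
  unify Int ~ Int
let q : Int
q : Int
  unify Int ~ Int
  unify c -> c ~ Int -> e
  unify c ~ Int
  unify Int ~ e
_ _ : Int
  unify Int ~ Int
  unify Int ~ Int
  unify Int ~ Int
  unify Int ~ Int
  unify Int ~ Int
  unify Int ~ Int
  unify Bool ~ Bool
\s._ : g -> Int
\t._ : h -> Int
  unify g -> Int ~ h -> Int
  unify g ~ h
  unify Int ~ Int
\r._ : f -> h -> Int
  unify Int ~ Int
  unify Int ~ Int
\a._ : i -> Int
  unify f -> h -> Int ~ (i -> Int) -> j
  unify f ~ i -> Int
  unify h -> Int ~ j
_ _ : h -> Int
  unify Bool ~ Bool
  unify Int ~ Bool
  FAIL: mismatch Int ~ Bool

Answer: 1.1.0.0.1 : 4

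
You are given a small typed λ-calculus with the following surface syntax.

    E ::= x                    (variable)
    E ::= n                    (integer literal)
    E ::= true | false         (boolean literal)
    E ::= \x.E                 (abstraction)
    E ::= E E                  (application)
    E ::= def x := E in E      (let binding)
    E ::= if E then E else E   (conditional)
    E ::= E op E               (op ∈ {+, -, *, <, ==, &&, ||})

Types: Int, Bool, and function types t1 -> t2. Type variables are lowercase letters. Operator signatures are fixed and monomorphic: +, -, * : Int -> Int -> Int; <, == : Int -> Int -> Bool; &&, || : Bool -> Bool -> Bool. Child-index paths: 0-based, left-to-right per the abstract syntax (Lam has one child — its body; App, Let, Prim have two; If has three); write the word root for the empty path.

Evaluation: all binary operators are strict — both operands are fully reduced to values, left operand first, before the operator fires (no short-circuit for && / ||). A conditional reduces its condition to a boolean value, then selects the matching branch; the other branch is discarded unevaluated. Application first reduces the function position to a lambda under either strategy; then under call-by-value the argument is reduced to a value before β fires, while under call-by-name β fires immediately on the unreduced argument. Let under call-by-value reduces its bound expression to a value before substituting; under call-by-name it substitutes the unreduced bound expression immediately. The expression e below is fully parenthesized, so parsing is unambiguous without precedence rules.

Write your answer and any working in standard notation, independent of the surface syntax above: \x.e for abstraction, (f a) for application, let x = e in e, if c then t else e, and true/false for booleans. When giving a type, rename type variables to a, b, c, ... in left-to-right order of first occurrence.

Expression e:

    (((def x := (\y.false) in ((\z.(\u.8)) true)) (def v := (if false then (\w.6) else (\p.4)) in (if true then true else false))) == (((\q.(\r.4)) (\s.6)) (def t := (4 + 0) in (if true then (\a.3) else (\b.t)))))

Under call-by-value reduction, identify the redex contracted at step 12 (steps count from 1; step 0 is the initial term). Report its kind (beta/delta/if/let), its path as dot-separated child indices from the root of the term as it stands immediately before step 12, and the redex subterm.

Derivation:
step 0: (((let x = (\y.false) in ((\z.(\u.8)) true)) (let v = (if false then (\w.6) else (\p.4)) in (if true then true else false))) == (((\q.(\r.4)) (\s.6)) (let t = (4 + 0) in (if true then (\a.3) else (\b.t)))))
step 1: [let@0.0] ((((\z.(\u.8)) true) (let v = (if false then (\w.6) else (\p.4)) in (if true then true else false))) == (((\q.(\r.4)) (\s.6)) (let t = (4 + 0) in (if true then (\a.3) else (\b.t)))))
step 2: [beta@0.0] (((\u.8) (let v = (if false then (\w.6) else (\p.4)) in (if true then true else false))) == (((\q.(\r.4)) (\s.6)) (let t = (4 + 0) in (if true then (\a.3) else (\b.t)))))
step 3: [if@0.1.0] (((\u.8) (let v = (\p.4) in (if true then true else false))) == (((\q.(\r.4)) (\s.6)) (let t = (4 + 0) in (if true then (\a.3) else (\b.t)))))
step 4: [let@0.1] (((\u.8) (if true then true else false)) == (((\q.(\r.4)) (\s.6)) (let t = (4 + 0) in (if true then (\a.3) else (\b.t)))))
step 5: [if@0.1] (((\u.8) true) == (((\q.(\r.4)) (\s.6)) (let t = (4 + 0) in (if true then (\a.3) else (\b.t)))))
step 6: [beta@0] (8 == (((\q.(\r.4)) (\s.6)) (let t = (4 + 0) in (if true then (\a.3) else (\b.t)))))
step 7: [beta@1.0] (8 == ((\r.4) (let t = (4 + 0) in (if true then (\a.3) else (\b.t)))))
step 8: [delta@1.1.0] (8 == ((\r.4) (let t = 4 in (if true then (\a.3) else (\b.t)))))
step 9: [let@1.1] (8 == ((\r.4) (if true then (\a.3) else (\b.4))))
step 10: [if@1.1] (8 == ((\r.4) (\a.3)))
step 11: [beta@1] (8 == 4)
step 12: [delta@root] false

Answer: delta at root : (8 == 4)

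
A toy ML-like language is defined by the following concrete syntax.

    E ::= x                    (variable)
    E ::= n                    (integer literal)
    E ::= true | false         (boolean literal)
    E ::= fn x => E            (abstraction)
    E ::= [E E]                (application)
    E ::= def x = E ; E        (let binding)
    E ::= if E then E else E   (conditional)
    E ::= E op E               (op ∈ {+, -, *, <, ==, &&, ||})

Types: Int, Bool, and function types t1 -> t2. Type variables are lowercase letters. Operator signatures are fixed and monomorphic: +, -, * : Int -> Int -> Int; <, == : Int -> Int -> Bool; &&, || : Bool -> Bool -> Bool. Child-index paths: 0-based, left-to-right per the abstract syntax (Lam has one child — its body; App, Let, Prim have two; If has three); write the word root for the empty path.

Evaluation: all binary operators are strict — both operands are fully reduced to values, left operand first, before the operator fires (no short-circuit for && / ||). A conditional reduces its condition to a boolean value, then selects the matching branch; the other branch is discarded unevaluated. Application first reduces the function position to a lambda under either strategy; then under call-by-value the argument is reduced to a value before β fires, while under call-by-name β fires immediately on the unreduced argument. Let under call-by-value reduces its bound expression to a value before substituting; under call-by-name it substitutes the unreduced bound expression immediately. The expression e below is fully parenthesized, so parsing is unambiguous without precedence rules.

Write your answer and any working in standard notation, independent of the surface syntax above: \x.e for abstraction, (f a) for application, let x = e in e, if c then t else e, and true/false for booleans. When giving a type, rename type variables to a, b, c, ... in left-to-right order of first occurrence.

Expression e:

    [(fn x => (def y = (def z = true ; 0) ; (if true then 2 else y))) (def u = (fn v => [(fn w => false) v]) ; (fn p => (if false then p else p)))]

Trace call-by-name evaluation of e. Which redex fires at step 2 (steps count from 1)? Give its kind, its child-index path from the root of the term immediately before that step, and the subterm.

Answer: let at root : (let y = (let z = true in 0) in (if true then 2 else y))

Derivation:
step 0: ((\x.(let y = (let z = true in 0) in (if true then 2 else y))) (let u = (\v.((\w.false) v)) in (\p.(if false then p else p))))
step 1: [beta@root] (let y = (let z = true in 0) in (if true then 2 else y))
step 2: [let@root] (if true then 2 else (let z = true in 0))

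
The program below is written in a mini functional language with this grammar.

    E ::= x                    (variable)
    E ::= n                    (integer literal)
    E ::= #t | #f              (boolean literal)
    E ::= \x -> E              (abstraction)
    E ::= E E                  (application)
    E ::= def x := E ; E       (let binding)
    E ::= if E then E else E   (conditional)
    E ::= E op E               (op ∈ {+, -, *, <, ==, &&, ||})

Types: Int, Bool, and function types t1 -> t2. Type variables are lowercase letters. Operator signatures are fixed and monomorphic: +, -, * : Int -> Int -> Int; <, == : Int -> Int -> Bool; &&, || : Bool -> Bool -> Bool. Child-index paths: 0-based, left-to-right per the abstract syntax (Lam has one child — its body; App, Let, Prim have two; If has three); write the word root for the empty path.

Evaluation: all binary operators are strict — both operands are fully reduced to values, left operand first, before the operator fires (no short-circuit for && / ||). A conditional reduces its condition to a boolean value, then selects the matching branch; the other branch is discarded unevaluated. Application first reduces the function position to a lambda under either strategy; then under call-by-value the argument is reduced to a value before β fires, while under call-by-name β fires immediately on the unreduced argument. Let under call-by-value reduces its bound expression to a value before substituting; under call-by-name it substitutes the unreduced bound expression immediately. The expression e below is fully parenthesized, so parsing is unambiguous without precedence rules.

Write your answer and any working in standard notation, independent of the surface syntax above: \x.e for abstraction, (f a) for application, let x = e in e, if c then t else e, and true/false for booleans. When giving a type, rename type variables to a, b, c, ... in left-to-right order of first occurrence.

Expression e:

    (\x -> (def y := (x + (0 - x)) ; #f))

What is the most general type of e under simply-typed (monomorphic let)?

Working:
x : a
  unify a ~ Int
  unify Int ~ Int
x : Int
  unify Int ~ Int
  unify Int ~ Int
let y : Int
\x._ : Int -> Bool

Answer: Int -> Bool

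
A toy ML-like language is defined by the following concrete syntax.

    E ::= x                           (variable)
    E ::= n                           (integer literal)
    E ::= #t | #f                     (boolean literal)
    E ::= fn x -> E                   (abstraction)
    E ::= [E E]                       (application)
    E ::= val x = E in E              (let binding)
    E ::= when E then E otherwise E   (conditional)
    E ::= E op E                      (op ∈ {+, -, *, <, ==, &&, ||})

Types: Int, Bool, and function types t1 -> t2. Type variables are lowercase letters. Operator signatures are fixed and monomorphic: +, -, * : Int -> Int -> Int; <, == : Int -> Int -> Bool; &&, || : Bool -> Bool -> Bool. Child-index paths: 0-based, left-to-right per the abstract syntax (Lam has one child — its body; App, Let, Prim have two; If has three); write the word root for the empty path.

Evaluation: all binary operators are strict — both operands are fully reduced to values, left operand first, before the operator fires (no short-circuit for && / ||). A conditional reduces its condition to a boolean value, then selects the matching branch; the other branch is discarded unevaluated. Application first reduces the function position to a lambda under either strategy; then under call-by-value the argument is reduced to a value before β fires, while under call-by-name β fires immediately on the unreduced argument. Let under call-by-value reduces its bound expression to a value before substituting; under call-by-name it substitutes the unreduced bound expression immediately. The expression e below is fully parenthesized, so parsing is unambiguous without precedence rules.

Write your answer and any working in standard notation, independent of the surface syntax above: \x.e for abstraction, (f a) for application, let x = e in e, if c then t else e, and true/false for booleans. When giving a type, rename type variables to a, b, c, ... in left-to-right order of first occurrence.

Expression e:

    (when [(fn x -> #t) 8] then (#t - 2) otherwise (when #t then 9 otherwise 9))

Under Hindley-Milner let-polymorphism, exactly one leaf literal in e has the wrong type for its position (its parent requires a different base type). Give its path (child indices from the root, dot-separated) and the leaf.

Trace:
\x._ : a -> Bool
  unify a -> Bool ~ Int -> b
  unify a ~ Int
  unify Bool ~ b
_ _ : Bool
  unify Bool ~ Bool
  unify Bool ~ Int
  FAIL: mismatch Bool ~ Int

Answer: 1.0 : true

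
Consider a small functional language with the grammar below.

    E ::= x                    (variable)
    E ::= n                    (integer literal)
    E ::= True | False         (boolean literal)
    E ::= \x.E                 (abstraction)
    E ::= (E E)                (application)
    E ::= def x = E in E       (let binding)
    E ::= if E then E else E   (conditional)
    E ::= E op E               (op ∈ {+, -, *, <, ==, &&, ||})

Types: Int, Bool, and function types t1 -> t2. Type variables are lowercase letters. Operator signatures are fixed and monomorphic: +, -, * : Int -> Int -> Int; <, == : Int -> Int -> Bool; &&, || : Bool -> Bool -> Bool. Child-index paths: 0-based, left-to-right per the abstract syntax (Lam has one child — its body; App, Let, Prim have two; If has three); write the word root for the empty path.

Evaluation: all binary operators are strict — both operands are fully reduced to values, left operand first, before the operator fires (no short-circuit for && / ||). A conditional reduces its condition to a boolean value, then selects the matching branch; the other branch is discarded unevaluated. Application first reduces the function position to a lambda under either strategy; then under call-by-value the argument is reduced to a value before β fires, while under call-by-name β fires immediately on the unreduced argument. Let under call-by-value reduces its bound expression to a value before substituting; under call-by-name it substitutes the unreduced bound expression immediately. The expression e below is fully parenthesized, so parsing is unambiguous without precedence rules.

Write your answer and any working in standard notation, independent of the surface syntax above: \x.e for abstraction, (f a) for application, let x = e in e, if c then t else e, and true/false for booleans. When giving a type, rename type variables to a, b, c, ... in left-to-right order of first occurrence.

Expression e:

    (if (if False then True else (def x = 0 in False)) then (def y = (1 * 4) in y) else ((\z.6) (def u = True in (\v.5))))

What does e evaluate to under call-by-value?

Answer: 6

Derivation:
step 0: (if (if false then true else (let x = 0 in false)) then (let y = (1 * 4) in y) else ((\z.6) (let u = true in (\v.5))))
step 1: [if@0] (if (let x = 0 in false) then (let y = (1 * 4) in y) else ((\z.6) (let u = true in (\v.5))))
step 2: [let@0] (if false then (let y = (1 * 4) in y) else ((\z.6) (let u = true in (\v.5))))
step 3: [if@root] ((\z.6) (let u = true in (\v.5)))
step 4: [let@1] ((\z.6) (\v.5))
step 5: [beta@root] 6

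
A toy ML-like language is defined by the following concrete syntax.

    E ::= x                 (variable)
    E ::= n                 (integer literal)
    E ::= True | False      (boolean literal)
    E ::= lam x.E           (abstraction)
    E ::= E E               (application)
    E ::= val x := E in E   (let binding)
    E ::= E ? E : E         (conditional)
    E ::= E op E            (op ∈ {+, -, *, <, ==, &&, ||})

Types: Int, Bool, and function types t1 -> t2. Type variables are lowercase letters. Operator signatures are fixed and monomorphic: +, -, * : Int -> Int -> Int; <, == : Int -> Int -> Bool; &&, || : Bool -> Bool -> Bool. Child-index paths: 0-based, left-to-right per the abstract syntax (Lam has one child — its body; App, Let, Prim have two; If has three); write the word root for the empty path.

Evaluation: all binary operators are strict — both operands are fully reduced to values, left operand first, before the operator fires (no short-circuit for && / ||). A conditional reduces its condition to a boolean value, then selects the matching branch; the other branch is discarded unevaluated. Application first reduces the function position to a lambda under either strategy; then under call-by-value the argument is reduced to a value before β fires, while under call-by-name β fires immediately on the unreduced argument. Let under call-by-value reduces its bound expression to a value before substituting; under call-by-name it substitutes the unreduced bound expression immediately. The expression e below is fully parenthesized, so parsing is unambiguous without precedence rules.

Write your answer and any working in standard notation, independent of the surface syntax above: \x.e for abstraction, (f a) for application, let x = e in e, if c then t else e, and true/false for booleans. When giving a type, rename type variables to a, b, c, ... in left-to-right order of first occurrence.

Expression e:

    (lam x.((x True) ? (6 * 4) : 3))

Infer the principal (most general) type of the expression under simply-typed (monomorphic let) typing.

Answer: (Bool -> Bool) -> Int

Trace:
x : a
  unify a ~ Bool -> b
_ _ : b
  unify b ~ Bool
  unify Int ~ Int
  unify Int ~ Int
  unify Int ~ Int
\x._ : (Bool -> Bool) -> Int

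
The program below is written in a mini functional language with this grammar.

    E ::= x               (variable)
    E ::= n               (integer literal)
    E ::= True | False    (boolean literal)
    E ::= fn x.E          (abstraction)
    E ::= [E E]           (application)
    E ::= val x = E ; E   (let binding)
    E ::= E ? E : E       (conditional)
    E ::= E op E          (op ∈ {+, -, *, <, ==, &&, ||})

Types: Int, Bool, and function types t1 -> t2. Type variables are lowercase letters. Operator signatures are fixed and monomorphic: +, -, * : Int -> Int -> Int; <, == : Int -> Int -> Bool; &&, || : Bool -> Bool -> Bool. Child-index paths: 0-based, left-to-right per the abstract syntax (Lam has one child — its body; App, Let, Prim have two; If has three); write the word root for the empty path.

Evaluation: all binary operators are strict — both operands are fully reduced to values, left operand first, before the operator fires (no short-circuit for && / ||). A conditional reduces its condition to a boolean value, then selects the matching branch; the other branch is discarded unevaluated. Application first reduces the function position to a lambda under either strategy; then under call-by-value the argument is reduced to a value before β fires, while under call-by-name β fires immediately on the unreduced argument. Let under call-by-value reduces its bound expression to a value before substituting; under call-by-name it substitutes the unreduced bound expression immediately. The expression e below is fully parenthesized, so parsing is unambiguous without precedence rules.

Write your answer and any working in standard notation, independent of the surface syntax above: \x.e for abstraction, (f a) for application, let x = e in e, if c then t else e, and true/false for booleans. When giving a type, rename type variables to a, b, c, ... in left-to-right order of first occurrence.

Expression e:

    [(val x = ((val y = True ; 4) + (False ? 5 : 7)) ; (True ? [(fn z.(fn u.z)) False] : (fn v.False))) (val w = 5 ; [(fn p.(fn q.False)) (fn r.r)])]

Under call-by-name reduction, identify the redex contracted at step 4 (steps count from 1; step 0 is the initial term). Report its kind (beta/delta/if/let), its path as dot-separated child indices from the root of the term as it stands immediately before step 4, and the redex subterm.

Answer: beta at root : ((\u.false) (let w = 5 in ((\p.(\q.false)) (\r.r))))

Trace:
step 0: ((let x = ((let y = true in 4) + (if false then 5 else 7)) in (if true then ((\z.(\u.z)) false) else (\v.false))) (let w = 5 in ((\p.(\q.false)) (\r.r))))
step 1: [let@0] ((if true then ((\z.(\u.z)) false) else (\v.false)) (let w = 5 in ((\p.(\q.false)) (\r.r))))
step 2: [if@0] (((\z.(\u.z)) false) (let w = 5 in ((\p.(\q.false)) (\r.r))))
step 3: [beta@0] ((\u.false) (let w = 5 in ((\p.(\q.false)) (\r.r))))
step 4: [beta@root] false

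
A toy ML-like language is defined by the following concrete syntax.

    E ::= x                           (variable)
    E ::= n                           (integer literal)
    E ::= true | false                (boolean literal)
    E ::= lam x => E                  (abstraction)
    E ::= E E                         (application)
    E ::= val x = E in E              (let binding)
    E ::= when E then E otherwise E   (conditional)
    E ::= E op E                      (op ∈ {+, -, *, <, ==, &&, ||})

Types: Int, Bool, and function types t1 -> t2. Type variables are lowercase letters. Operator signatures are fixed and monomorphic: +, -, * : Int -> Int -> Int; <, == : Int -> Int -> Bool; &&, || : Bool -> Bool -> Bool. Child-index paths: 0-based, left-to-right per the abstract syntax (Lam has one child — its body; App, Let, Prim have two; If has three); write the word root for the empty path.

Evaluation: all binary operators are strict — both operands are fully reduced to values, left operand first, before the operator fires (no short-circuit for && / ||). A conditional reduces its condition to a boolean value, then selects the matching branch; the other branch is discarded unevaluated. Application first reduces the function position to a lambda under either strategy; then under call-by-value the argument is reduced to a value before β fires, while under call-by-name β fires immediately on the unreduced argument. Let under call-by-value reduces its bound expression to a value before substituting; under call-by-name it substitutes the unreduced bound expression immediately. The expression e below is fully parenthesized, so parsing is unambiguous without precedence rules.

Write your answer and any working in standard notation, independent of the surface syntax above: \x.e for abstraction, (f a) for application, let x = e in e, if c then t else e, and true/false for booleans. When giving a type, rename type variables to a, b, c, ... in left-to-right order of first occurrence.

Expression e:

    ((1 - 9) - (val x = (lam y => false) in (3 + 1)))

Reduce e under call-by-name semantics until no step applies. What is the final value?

Trace:
step 0: ((1 - 9) - (let x = (\y.false) in (3 + 1)))
step 1: [delta@0] (-8 - (let x = (\y.false) in (3 + 1)))
step 2: [let@1] (-8 - (3 + 1))
step 3: [delta@1] (-8 - 4)
step 4: [delta@root] -12

Answer: -12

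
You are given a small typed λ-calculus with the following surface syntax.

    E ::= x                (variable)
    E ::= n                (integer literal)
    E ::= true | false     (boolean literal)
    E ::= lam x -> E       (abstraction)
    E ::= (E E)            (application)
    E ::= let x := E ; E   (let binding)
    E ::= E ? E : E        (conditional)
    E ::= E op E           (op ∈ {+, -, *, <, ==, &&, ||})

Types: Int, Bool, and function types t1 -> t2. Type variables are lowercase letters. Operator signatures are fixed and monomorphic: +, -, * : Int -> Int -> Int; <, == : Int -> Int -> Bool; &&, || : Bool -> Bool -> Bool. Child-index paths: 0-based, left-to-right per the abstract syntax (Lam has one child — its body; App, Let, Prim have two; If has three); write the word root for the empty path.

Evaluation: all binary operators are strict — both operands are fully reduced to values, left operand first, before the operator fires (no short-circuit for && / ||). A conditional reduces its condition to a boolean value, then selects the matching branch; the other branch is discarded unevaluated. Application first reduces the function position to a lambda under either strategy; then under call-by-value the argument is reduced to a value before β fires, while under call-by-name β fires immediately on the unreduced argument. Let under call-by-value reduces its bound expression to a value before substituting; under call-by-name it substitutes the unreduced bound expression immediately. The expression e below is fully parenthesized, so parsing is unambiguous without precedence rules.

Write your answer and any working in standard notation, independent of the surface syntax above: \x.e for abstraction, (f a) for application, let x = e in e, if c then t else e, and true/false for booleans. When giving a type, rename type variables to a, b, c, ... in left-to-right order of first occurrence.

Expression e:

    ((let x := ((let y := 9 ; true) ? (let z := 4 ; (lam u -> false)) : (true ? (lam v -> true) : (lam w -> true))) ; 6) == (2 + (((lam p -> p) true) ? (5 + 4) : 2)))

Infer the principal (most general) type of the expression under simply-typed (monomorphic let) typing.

Answer: Bool

Derivation:
let y : Int
  unify Bool ~ Bool
let z : Int
\u._ : a -> Bool
  unify Bool ~ Bool
\v._ : b -> Bool
\w._ : c -> Bool
  unify b -> Bool ~ c -> Bool
  unify b ~ c
  unify Bool ~ Bool
  unify a -> Bool ~ c -> Bool
  unify a ~ c
  unify Bool ~ Bool
let x : c -> Bool
  unify Int ~ Int
  unify Int ~ Int
p : d
\p._ : d -> d
  unify d -> d ~ Bool -> e
  unify d ~ Bool
  unify Bool ~ e
_ _ : Bool
  unify Bool ~ Bool
  unify Int ~ Int
  unify Int ~ Int
  unify Int ~ Int
  unify Int ~ Int
  unify Int ~ Int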